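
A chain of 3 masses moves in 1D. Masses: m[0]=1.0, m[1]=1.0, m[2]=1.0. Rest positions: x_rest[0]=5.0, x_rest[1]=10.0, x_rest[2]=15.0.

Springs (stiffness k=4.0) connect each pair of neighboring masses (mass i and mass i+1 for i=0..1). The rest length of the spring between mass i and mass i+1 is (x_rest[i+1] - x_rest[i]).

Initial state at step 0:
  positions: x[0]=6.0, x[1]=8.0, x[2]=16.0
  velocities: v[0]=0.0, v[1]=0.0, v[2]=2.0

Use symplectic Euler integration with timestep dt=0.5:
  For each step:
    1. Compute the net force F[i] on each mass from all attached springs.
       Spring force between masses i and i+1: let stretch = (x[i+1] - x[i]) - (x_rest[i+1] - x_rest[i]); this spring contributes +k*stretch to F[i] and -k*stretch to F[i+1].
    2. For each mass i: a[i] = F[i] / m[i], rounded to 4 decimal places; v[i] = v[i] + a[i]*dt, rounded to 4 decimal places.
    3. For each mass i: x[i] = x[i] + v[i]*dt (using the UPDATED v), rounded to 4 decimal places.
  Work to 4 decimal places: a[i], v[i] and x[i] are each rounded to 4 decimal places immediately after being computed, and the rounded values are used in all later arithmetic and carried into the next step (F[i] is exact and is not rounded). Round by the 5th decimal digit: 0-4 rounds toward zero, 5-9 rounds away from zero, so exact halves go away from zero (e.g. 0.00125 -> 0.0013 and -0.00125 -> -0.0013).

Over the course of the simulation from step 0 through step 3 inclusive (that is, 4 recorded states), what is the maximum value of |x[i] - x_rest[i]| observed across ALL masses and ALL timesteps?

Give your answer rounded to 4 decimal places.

Answer: 4.0000

Derivation:
Step 0: x=[6.0000 8.0000 16.0000] v=[0.0000 0.0000 2.0000]
Step 1: x=[3.0000 14.0000 14.0000] v=[-6.0000 12.0000 -4.0000]
Step 2: x=[6.0000 9.0000 17.0000] v=[6.0000 -10.0000 6.0000]
Step 3: x=[7.0000 9.0000 17.0000] v=[2.0000 0.0000 0.0000]
Max displacement = 4.0000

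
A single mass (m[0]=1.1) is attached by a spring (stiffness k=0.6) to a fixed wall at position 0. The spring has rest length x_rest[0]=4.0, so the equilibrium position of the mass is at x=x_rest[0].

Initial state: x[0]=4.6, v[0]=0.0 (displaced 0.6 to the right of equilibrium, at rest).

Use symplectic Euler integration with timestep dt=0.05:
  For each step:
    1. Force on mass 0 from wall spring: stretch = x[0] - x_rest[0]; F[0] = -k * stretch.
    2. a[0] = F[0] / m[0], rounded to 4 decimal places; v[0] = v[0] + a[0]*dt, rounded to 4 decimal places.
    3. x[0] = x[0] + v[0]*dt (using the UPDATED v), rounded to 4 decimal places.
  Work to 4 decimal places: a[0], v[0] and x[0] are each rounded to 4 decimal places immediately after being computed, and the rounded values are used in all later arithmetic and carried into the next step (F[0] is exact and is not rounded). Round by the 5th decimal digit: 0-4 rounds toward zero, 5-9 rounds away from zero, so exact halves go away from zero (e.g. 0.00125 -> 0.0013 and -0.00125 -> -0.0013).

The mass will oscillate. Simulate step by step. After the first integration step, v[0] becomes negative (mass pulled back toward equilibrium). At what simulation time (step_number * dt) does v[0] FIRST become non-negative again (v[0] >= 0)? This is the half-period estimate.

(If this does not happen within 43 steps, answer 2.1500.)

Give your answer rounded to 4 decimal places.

Answer: 2.1500

Derivation:
Step 0: x=[4.6000] v=[0.0000]
Step 1: x=[4.5992] v=[-0.0164]
Step 2: x=[4.5976] v=[-0.0327]
Step 3: x=[4.5952] v=[-0.0490]
Step 4: x=[4.5919] v=[-0.0652]
Step 5: x=[4.5878] v=[-0.0813]
Step 6: x=[4.5829] v=[-0.0973]
Step 7: x=[4.5772] v=[-0.1132]
Step 8: x=[4.5708] v=[-0.1289]
Step 9: x=[4.5636] v=[-0.1445]
Step 10: x=[4.5556] v=[-0.1599]
Step 11: x=[4.5468] v=[-0.1751]
Step 12: x=[4.5373] v=[-0.1900]
Step 13: x=[4.5271] v=[-0.2047]
Step 14: x=[4.5161] v=[-0.2191]
Step 15: x=[4.5044] v=[-0.2332]
Step 16: x=[4.4921] v=[-0.2470]
Step 17: x=[4.4791] v=[-0.2604]
Step 18: x=[4.4654] v=[-0.2735]
Step 19: x=[4.4511] v=[-0.2862]
Step 20: x=[4.4362] v=[-0.2985]
Step 21: x=[4.4207] v=[-0.3104]
Step 22: x=[4.4046] v=[-0.3219]
Step 23: x=[4.3880] v=[-0.3329]
Step 24: x=[4.3708] v=[-0.3435]
Step 25: x=[4.3531] v=[-0.3536]
Step 26: x=[4.3349] v=[-0.3632]
Step 27: x=[4.3163] v=[-0.3723]
Step 28: x=[4.2973] v=[-0.3809]
Step 29: x=[4.2779] v=[-0.3890]
Step 30: x=[4.2581] v=[-0.3966]
Step 31: x=[4.2379] v=[-0.4036]
Step 32: x=[4.2174] v=[-0.4101]
Step 33: x=[4.1966] v=[-0.4160]
Step 34: x=[4.1755] v=[-0.4214]
Step 35: x=[4.1542] v=[-0.4262]
Step 36: x=[4.1327] v=[-0.4304]
Step 37: x=[4.1110] v=[-0.4340]
Step 38: x=[4.0892] v=[-0.4370]
Step 39: x=[4.0672] v=[-0.4394]
Step 40: x=[4.0451] v=[-0.4412]
Step 41: x=[4.0230] v=[-0.4424]
Step 42: x=[4.0009] v=[-0.4430]
Step 43: x=[3.9788] v=[-0.4430]
v[0] did not become non-negative within 43 steps; using fallback time=2.1500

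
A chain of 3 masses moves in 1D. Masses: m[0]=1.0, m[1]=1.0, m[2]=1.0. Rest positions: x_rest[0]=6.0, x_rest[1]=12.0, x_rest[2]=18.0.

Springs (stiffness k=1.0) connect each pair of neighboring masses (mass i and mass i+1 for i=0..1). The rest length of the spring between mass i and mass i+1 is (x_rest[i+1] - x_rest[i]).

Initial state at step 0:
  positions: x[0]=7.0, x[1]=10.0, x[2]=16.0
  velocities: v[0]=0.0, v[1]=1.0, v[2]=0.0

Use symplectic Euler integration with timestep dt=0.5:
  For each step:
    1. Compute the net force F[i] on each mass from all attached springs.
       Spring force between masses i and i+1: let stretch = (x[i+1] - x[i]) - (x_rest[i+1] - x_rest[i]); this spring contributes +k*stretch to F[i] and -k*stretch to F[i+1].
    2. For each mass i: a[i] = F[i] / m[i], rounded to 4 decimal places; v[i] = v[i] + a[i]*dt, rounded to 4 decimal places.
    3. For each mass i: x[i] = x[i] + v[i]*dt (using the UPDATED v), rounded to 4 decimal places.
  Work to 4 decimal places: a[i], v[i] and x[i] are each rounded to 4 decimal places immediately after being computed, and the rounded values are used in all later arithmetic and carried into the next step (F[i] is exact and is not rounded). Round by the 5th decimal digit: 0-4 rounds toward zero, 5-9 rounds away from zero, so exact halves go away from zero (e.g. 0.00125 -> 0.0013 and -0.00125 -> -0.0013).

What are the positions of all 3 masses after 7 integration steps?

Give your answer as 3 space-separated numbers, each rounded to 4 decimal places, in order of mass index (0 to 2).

Answer: 5.4383 11.1545 19.9075

Derivation:
Step 0: x=[7.0000 10.0000 16.0000] v=[0.0000 1.0000 0.0000]
Step 1: x=[6.2500 11.2500 16.0000] v=[-1.5000 2.5000 0.0000]
Step 2: x=[5.2500 12.4375 16.3125] v=[-2.0000 2.3750 0.6250]
Step 3: x=[4.5469 12.7969 17.1563] v=[-1.4063 0.7188 1.6875]
Step 4: x=[4.4063 12.1837 18.4102] v=[-0.2813 -1.2265 2.5078]
Step 5: x=[4.7100 11.1827 19.6075] v=[0.6074 -2.0020 2.3946]
Step 6: x=[5.1319 10.6697 20.1986] v=[0.8438 -1.0260 1.1822]
Step 7: x=[5.4383 11.1545 19.9075] v=[0.6127 0.9696 -0.5823]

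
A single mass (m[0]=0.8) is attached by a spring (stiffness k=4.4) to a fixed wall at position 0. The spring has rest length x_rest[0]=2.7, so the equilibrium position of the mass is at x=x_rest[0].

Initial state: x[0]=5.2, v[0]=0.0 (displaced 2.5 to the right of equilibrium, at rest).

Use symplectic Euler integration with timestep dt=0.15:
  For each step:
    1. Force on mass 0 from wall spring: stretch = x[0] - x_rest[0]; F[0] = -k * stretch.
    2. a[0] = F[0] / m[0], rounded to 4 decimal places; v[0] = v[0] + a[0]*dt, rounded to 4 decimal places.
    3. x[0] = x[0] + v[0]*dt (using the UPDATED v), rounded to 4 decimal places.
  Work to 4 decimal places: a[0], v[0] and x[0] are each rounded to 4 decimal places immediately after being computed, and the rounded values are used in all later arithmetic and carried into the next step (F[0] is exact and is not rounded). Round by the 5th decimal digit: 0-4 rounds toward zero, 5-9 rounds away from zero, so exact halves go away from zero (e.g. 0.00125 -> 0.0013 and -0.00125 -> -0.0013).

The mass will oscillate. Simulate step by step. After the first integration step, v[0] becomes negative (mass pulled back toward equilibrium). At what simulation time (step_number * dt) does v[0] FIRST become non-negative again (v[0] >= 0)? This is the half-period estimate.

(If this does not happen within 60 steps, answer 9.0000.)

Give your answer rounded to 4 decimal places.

Step 0: x=[5.2000] v=[0.0000]
Step 1: x=[4.8906] v=[-2.0625]
Step 2: x=[4.3101] v=[-3.8697]
Step 3: x=[3.5304] v=[-5.1980]
Step 4: x=[2.6479] v=[-5.8831]
Step 5: x=[1.7719] v=[-5.8401]
Step 6: x=[1.0107] v=[-5.0744]
Step 7: x=[0.4586] v=[-3.6807]
Step 8: x=[0.1839] v=[-1.8315]
Step 9: x=[0.2205] v=[0.2443]
First v>=0 after going negative at step 9, time=1.3500

Answer: 1.3500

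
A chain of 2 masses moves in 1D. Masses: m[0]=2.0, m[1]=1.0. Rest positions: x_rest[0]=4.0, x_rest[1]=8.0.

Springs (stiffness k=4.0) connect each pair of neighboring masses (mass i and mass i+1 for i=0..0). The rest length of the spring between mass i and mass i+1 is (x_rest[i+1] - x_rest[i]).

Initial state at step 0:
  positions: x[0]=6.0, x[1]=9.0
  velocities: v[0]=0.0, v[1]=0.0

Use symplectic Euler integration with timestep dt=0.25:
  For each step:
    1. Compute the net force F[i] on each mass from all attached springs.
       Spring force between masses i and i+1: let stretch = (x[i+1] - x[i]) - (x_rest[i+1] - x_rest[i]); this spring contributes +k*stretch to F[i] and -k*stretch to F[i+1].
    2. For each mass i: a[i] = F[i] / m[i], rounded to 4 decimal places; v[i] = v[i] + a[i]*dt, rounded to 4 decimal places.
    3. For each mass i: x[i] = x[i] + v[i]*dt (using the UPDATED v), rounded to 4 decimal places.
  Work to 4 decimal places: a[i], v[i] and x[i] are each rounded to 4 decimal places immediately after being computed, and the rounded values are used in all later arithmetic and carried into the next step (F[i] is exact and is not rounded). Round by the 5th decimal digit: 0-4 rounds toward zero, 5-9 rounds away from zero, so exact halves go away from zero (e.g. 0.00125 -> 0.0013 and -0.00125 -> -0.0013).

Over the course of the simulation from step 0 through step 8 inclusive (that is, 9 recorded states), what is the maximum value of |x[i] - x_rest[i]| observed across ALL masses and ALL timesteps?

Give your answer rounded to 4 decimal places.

Answer: 2.3394

Derivation:
Step 0: x=[6.0000 9.0000] v=[0.0000 0.0000]
Step 1: x=[5.8750 9.2500] v=[-0.5000 1.0000]
Step 2: x=[5.6719 9.6563] v=[-0.8125 1.6250]
Step 3: x=[5.4668 10.0665] v=[-0.8203 1.6406]
Step 4: x=[5.3367 10.3267] v=[-0.5205 1.0409]
Step 5: x=[5.3303 10.3394] v=[-0.0255 0.0509]
Step 6: x=[5.4501 10.0999] v=[0.4791 -0.9582]
Step 7: x=[5.6511 9.6979] v=[0.8040 -1.6080]
Step 8: x=[5.8580 9.2842] v=[0.8274 -1.6548]
Max displacement = 2.3394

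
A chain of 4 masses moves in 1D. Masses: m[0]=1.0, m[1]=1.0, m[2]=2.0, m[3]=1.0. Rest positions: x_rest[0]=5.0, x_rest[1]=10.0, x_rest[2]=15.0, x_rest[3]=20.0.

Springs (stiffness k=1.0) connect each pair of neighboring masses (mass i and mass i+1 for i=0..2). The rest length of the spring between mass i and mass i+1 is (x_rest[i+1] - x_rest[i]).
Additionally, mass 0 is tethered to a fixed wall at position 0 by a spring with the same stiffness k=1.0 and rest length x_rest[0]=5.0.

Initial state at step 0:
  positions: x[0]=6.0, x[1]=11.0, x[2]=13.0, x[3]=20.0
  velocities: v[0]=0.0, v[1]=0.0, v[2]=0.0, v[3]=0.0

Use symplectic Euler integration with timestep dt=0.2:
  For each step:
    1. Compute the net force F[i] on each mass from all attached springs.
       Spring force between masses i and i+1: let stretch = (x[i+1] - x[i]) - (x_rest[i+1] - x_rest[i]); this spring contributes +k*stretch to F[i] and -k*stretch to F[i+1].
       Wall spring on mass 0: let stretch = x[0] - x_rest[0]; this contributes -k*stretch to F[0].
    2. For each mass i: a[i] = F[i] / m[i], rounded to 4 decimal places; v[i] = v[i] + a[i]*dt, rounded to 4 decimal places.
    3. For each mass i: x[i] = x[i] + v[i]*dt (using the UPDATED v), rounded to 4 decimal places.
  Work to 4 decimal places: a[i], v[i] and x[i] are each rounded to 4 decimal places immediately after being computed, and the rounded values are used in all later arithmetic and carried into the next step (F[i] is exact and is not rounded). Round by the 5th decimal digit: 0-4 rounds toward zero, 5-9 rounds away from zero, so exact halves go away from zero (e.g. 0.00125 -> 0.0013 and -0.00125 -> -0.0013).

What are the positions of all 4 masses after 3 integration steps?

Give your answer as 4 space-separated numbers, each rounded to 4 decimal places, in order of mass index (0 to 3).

Answer: 5.7526 10.3387 13.5607 19.5554

Derivation:
Step 0: x=[6.0000 11.0000 13.0000 20.0000] v=[0.0000 0.0000 0.0000 0.0000]
Step 1: x=[5.9600 10.8800 13.1000 19.9200] v=[-0.2000 -0.6000 0.5000 -0.4000]
Step 2: x=[5.8784 10.6520 13.2920 19.7672] v=[-0.4080 -1.1400 0.9600 -0.7640]
Step 3: x=[5.7526 10.3387 13.5607 19.5554] v=[-0.6290 -1.5667 1.3435 -1.0590]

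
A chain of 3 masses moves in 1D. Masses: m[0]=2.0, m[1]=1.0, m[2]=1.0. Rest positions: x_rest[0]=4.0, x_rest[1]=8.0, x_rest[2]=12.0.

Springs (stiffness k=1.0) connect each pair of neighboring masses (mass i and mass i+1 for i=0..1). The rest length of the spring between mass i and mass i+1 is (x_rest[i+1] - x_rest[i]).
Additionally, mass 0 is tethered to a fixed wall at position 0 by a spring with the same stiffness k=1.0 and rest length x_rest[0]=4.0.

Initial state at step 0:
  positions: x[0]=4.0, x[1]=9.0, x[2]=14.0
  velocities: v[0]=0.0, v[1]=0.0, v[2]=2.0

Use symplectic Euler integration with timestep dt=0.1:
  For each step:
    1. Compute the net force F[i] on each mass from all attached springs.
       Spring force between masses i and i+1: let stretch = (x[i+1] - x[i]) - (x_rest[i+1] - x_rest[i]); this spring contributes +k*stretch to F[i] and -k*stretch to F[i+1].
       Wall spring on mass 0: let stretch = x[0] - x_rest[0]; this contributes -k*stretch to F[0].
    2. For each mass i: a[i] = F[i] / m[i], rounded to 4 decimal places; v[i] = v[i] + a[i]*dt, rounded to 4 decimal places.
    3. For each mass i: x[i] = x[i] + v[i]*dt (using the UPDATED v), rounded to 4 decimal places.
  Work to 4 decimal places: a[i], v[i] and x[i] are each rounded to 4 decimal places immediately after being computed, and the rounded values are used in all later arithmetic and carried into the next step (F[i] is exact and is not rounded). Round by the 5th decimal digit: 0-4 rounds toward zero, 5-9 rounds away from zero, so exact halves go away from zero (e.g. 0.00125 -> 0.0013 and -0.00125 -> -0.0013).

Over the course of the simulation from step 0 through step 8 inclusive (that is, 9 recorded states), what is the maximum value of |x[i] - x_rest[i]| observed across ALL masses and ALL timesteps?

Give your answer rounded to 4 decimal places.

Step 0: x=[4.0000 9.0000 14.0000] v=[0.0000 0.0000 2.0000]
Step 1: x=[4.0050 9.0000 14.1900] v=[0.0500 0.0000 1.9000]
Step 2: x=[4.0150 9.0020 14.3681] v=[0.0995 0.0195 1.7810]
Step 3: x=[4.0298 9.0077 14.5325] v=[0.1481 0.0574 1.6444]
Step 4: x=[4.0494 9.0189 14.6817] v=[0.1955 0.1121 1.4919]
Step 5: x=[4.0736 9.0370 14.8143] v=[0.2415 0.1814 1.3256]
Step 6: x=[4.1022 9.0633 14.9291] v=[0.2860 0.2628 1.1479]
Step 7: x=[4.1351 9.0986 15.0252] v=[0.3290 0.3533 0.9613]
Step 8: x=[4.1721 9.1436 15.1021] v=[0.3704 0.4496 0.7686]
Max displacement = 3.1021

Answer: 3.1021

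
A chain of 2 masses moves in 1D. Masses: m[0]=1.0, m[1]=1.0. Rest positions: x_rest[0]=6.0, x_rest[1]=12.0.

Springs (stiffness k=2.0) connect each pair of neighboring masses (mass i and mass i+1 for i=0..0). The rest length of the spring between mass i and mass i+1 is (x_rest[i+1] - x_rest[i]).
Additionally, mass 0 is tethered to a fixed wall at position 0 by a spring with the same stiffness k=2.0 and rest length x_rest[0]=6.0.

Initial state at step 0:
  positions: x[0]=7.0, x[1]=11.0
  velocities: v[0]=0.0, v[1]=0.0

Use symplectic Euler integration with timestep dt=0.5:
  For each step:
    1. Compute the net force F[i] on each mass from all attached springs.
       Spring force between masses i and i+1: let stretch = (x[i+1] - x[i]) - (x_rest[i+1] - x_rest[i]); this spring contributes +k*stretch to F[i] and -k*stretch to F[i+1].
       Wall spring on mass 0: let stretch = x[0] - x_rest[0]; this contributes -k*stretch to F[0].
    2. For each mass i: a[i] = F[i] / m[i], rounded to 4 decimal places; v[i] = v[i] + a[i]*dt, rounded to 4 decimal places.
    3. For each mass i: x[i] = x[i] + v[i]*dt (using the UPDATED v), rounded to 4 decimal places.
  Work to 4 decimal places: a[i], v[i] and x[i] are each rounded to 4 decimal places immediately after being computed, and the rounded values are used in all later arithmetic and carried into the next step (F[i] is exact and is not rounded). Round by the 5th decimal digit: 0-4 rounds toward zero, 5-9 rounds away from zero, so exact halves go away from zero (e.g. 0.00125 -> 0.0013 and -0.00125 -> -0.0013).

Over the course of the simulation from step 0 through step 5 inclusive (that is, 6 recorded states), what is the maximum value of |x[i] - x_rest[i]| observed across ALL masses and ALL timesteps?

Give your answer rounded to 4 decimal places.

Step 0: x=[7.0000 11.0000] v=[0.0000 0.0000]
Step 1: x=[5.5000 12.0000] v=[-3.0000 2.0000]
Step 2: x=[4.5000 12.7500] v=[-2.0000 1.5000]
Step 3: x=[5.3750 12.3750] v=[1.7500 -0.7500]
Step 4: x=[7.0625 11.5000] v=[3.3750 -1.7500]
Step 5: x=[7.4375 11.4063] v=[0.7500 -0.1875]
Max displacement = 1.5000

Answer: 1.5000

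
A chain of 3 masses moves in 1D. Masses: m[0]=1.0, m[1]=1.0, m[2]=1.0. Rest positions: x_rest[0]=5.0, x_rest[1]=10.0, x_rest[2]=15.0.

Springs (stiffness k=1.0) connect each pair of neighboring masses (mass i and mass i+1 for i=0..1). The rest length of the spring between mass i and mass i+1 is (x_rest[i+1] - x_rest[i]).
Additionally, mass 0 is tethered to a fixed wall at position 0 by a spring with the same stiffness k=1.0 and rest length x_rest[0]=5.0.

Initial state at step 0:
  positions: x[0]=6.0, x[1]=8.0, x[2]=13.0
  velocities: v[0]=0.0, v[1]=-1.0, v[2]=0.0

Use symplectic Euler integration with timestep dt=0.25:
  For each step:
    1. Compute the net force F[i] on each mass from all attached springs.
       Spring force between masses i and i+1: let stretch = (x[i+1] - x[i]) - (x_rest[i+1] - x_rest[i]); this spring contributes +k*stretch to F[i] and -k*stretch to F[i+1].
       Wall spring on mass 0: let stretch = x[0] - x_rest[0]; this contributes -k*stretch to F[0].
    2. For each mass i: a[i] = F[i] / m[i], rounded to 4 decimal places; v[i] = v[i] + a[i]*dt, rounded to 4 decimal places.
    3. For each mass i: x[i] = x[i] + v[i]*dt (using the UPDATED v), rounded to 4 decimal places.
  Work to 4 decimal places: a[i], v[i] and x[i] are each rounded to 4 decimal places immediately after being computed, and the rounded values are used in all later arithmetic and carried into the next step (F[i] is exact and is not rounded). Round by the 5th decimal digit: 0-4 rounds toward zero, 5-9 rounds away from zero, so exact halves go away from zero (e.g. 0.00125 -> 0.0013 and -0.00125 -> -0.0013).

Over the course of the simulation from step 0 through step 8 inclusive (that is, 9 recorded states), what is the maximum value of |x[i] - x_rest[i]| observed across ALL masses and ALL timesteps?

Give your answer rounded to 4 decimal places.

Step 0: x=[6.0000 8.0000 13.0000] v=[0.0000 -1.0000 0.0000]
Step 1: x=[5.7500 7.9375 13.0000] v=[-1.0000 -0.2500 0.0000]
Step 2: x=[5.2774 8.0547 12.9961] v=[-1.8906 0.4688 -0.0156]
Step 3: x=[4.6485 8.3072 12.9959] v=[-2.5156 1.0098 -0.0010]
Step 4: x=[3.9577 8.6240 13.0151] v=[-2.7631 1.2673 0.0768]
Step 5: x=[3.3112 8.9236 13.0724] v=[-2.5860 1.1985 0.2290]
Step 6: x=[2.8085 9.1318 13.1829] v=[-2.0107 0.8326 0.4418]
Step 7: x=[2.5255 9.1980 13.3527] v=[-1.1320 0.2646 0.6790]
Step 8: x=[2.5017 9.1068 13.5753] v=[-0.0953 -0.3649 0.8903]
Max displacement = 2.4983

Answer: 2.4983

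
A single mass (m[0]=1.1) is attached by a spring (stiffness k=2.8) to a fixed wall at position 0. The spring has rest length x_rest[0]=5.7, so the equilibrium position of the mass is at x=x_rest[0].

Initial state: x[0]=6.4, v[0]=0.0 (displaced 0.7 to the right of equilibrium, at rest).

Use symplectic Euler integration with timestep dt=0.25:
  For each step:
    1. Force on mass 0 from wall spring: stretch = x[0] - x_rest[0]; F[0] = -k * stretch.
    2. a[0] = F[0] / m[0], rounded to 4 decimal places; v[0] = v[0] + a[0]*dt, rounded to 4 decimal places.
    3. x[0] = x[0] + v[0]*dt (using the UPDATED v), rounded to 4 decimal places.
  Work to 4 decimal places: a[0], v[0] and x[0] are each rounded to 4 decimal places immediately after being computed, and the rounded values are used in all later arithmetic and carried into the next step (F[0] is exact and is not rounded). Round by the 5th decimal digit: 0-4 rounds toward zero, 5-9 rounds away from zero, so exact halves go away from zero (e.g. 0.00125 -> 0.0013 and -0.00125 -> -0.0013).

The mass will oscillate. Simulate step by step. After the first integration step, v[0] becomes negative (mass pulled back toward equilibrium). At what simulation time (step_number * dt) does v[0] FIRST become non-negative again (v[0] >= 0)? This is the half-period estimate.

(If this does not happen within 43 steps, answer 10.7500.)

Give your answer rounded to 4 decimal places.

Step 0: x=[6.4000] v=[0.0000]
Step 1: x=[6.2886] v=[-0.4455]
Step 2: x=[6.0836] v=[-0.8201]
Step 3: x=[5.8176] v=[-1.0642]
Step 4: x=[5.5329] v=[-1.1390]
Step 5: x=[5.2747] v=[-1.0327]
Step 6: x=[5.0842] v=[-0.7621]
Step 7: x=[4.9917] v=[-0.3702]
Step 8: x=[5.0118] v=[0.0805]
First v>=0 after going negative at step 8, time=2.0000

Answer: 2.0000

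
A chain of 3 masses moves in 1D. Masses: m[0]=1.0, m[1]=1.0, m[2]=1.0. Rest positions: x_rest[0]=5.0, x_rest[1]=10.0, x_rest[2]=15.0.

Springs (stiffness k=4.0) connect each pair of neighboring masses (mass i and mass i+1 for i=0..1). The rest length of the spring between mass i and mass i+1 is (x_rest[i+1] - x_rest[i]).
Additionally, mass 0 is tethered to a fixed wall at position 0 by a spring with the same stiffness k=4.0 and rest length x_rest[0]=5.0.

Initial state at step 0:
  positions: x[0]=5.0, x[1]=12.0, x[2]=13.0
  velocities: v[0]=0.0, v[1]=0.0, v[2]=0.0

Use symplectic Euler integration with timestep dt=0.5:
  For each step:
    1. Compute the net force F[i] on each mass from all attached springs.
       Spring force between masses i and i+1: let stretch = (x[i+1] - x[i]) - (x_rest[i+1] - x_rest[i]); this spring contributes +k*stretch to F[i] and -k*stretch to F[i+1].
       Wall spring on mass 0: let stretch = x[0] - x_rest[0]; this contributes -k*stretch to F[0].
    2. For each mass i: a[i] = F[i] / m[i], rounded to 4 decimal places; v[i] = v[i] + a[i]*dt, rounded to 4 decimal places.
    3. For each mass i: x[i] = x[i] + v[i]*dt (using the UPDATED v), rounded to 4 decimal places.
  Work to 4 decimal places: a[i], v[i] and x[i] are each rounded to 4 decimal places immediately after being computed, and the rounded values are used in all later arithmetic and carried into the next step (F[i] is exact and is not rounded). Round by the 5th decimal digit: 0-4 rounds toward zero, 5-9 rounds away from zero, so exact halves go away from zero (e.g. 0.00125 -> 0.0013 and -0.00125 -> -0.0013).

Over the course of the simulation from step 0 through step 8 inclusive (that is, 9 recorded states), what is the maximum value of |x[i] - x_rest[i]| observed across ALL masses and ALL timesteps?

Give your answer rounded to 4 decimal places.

Step 0: x=[5.0000 12.0000 13.0000] v=[0.0000 0.0000 0.0000]
Step 1: x=[7.0000 6.0000 17.0000] v=[4.0000 -12.0000 8.0000]
Step 2: x=[1.0000 12.0000 15.0000] v=[-12.0000 12.0000 -4.0000]
Step 3: x=[5.0000 10.0000 15.0000] v=[8.0000 -4.0000 0.0000]
Step 4: x=[9.0000 8.0000 15.0000] v=[8.0000 -4.0000 0.0000]
Step 5: x=[3.0000 14.0000 13.0000] v=[-12.0000 12.0000 -4.0000]
Step 6: x=[5.0000 8.0000 17.0000] v=[4.0000 -12.0000 8.0000]
Step 7: x=[5.0000 8.0000 17.0000] v=[0.0000 0.0000 0.0000]
Step 8: x=[3.0000 14.0000 13.0000] v=[-4.0000 12.0000 -8.0000]
Max displacement = 4.0000

Answer: 4.0000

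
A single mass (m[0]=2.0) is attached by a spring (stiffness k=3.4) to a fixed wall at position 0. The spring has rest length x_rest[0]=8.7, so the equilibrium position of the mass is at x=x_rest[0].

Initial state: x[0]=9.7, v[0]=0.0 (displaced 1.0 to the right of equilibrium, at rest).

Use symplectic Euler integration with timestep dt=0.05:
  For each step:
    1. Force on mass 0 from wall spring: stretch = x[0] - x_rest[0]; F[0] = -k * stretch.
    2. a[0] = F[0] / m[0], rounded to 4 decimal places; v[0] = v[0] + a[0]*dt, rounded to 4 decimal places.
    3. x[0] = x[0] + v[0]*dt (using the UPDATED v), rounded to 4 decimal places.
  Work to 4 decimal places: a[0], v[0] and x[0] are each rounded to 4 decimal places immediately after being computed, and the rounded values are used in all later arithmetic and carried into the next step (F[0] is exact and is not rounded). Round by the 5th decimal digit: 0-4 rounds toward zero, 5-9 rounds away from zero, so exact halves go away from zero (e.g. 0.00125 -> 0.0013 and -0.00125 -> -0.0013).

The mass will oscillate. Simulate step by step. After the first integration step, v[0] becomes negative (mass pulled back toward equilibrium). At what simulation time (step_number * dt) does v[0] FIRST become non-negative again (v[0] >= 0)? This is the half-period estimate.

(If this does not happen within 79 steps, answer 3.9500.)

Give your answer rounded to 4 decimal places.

Step 0: x=[9.7000] v=[0.0000]
Step 1: x=[9.6958] v=[-0.0850]
Step 2: x=[9.6873] v=[-0.1696]
Step 3: x=[9.6746] v=[-0.2535]
Step 4: x=[9.6578] v=[-0.3363]
Step 5: x=[9.6369] v=[-0.4177]
Step 6: x=[9.6120] v=[-0.4973]
Step 7: x=[9.5833] v=[-0.5748]
Step 8: x=[9.5508] v=[-0.6499]
Step 9: x=[9.5147] v=[-0.7222]
Step 10: x=[9.4751] v=[-0.7915]
Step 11: x=[9.4322] v=[-0.8574]
Step 12: x=[9.3862] v=[-0.9196]
Step 13: x=[9.3373] v=[-0.9779]
Step 14: x=[9.2857] v=[-1.0321]
Step 15: x=[9.2316] v=[-1.0819]
Step 16: x=[9.1752] v=[-1.1271]
Step 17: x=[9.1168] v=[-1.1675]
Step 18: x=[9.0567] v=[-1.2029]
Step 19: x=[8.9950] v=[-1.2332]
Step 20: x=[8.9321] v=[-1.2583]
Step 21: x=[8.8682] v=[-1.2780]
Step 22: x=[8.8036] v=[-1.2923]
Step 23: x=[8.7385] v=[-1.3011]
Step 24: x=[8.6733] v=[-1.3044]
Step 25: x=[8.6082] v=[-1.3021]
Step 26: x=[8.5435] v=[-1.2943]
Step 27: x=[8.4795] v=[-1.2810]
Step 28: x=[8.4164] v=[-1.2623]
Step 29: x=[8.3545] v=[-1.2382]
Step 30: x=[8.2941] v=[-1.2088]
Step 31: x=[8.2354] v=[-1.1743]
Step 32: x=[8.1787] v=[-1.1348]
Step 33: x=[8.1242] v=[-1.0905]
Step 34: x=[8.0721] v=[-1.0416]
Step 35: x=[8.0227] v=[-0.9882]
Step 36: x=[7.9762] v=[-0.9306]
Step 37: x=[7.9327] v=[-0.8691]
Step 38: x=[7.8925] v=[-0.8039]
Step 39: x=[7.8557] v=[-0.7353]
Step 40: x=[7.8225] v=[-0.6635]
Step 41: x=[7.7931] v=[-0.5889]
Step 42: x=[7.7675] v=[-0.5118]
Step 43: x=[7.7459] v=[-0.4325]
Step 44: x=[7.7283] v=[-0.3514]
Step 45: x=[7.7149] v=[-0.2688]
Step 46: x=[7.7056] v=[-0.1851]
Step 47: x=[7.7006] v=[-0.1006]
Step 48: x=[7.6998] v=[-0.0157]
Step 49: x=[7.7033] v=[0.0693]
First v>=0 after going negative at step 49, time=2.4500

Answer: 2.4500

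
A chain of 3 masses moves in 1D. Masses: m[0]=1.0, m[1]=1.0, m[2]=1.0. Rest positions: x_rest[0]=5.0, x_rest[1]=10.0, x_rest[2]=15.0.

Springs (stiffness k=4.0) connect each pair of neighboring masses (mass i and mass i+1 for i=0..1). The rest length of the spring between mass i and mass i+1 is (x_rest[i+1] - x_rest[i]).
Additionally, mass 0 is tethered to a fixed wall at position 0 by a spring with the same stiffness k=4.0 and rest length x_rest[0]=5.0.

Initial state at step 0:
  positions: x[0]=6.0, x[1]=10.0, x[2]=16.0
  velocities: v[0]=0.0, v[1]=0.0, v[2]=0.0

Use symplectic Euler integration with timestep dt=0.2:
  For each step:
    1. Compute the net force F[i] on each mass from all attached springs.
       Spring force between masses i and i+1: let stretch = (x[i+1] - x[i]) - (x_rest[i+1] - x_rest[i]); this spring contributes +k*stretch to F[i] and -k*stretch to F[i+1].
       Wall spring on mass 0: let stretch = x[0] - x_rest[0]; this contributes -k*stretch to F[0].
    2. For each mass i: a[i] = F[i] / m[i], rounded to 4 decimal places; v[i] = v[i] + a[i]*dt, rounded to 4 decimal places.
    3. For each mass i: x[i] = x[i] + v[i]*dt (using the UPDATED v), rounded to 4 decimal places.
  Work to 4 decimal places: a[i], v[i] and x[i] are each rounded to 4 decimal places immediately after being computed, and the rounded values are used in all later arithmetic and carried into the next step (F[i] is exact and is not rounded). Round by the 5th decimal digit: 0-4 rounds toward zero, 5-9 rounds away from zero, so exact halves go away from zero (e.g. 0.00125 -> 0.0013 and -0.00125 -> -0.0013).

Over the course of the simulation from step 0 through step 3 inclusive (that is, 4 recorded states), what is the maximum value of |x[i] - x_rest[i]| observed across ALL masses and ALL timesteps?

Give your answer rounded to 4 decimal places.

Answer: 1.1182

Derivation:
Step 0: x=[6.0000 10.0000 16.0000] v=[0.0000 0.0000 0.0000]
Step 1: x=[5.6800 10.3200 15.8400] v=[-1.6000 1.6000 -0.8000]
Step 2: x=[5.1936 10.7808 15.5968] v=[-2.4320 2.3040 -1.2160]
Step 3: x=[4.7702 11.1182 15.3830] v=[-2.1171 1.6870 -1.0688]
Max displacement = 1.1182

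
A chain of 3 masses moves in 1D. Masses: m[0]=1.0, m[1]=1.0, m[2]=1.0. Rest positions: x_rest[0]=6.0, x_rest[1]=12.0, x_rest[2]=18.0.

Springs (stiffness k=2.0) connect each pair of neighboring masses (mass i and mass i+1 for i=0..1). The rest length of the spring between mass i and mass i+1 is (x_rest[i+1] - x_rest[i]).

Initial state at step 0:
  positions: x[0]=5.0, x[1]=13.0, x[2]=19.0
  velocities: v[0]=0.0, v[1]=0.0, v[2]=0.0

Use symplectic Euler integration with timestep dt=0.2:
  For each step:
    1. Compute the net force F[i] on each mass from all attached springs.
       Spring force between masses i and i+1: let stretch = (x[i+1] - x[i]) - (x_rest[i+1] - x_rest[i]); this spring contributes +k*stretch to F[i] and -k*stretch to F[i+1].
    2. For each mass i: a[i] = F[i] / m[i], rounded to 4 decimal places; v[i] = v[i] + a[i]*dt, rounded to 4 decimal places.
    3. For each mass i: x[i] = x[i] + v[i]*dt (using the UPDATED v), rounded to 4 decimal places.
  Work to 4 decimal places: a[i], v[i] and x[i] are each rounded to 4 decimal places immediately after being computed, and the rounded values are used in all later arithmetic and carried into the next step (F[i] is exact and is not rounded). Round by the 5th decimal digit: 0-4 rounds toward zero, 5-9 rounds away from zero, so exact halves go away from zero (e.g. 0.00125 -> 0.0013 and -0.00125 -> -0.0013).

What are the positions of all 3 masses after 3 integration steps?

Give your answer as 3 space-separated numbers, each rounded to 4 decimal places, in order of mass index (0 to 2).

Step 0: x=[5.0000 13.0000 19.0000] v=[0.0000 0.0000 0.0000]
Step 1: x=[5.1600 12.8400 19.0000] v=[0.8000 -0.8000 0.0000]
Step 2: x=[5.4544 12.5584 18.9872] v=[1.4720 -1.4080 -0.0640]
Step 3: x=[5.8371 12.2228 18.9401] v=[1.9136 -1.6781 -0.2355]

Answer: 5.8371 12.2228 18.9401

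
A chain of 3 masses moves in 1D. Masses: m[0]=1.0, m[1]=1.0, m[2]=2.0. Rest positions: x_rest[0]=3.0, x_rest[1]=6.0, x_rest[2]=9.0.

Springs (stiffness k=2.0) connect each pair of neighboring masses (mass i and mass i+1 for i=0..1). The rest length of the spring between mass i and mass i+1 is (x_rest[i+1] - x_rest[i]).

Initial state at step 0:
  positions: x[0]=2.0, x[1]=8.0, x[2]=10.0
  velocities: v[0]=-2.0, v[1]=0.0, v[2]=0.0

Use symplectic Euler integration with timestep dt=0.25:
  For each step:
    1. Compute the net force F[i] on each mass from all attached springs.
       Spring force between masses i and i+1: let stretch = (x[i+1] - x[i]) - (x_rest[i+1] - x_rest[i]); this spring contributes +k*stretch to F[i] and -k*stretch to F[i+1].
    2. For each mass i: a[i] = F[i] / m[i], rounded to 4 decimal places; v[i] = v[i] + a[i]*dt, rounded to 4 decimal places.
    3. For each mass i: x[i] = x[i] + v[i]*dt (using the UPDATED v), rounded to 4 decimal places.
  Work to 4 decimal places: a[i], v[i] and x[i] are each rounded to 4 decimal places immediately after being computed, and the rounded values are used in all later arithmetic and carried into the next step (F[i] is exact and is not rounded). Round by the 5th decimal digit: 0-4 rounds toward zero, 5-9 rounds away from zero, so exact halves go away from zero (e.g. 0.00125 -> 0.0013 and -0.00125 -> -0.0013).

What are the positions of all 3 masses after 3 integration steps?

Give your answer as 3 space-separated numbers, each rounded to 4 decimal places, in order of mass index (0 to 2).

Answer: 2.4736 5.6089 10.2088

Derivation:
Step 0: x=[2.0000 8.0000 10.0000] v=[-2.0000 0.0000 0.0000]
Step 1: x=[1.8750 7.5000 10.0625] v=[-0.5000 -2.0000 0.2500]
Step 2: x=[2.0781 6.6172 10.1524] v=[0.8125 -3.5313 0.3594]
Step 3: x=[2.4736 5.6089 10.2088] v=[1.5821 -4.0333 0.2256]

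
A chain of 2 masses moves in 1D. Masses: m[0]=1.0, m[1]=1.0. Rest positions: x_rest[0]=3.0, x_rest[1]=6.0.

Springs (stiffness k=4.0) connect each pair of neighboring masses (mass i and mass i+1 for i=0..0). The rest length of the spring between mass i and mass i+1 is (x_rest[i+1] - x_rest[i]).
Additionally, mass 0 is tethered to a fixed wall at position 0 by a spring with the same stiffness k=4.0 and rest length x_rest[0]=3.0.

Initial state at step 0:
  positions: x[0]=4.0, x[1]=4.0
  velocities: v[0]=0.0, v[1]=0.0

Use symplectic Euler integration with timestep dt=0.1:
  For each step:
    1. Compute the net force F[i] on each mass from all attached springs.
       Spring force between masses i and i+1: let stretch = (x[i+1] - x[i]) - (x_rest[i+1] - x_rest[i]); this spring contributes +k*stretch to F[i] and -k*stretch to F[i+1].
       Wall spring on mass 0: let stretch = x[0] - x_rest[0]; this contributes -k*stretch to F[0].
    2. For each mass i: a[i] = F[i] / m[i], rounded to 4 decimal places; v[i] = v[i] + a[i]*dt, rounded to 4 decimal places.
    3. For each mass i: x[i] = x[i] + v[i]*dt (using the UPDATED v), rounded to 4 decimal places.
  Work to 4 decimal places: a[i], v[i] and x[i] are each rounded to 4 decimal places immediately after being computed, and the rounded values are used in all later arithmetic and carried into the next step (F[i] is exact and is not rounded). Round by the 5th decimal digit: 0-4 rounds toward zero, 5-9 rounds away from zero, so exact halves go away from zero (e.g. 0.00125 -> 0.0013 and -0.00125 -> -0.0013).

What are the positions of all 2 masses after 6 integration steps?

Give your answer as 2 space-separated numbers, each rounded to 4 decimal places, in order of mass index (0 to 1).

Step 0: x=[4.0000 4.0000] v=[0.0000 0.0000]
Step 1: x=[3.8400 4.1200] v=[-1.6000 1.2000]
Step 2: x=[3.5376 4.3488] v=[-3.0240 2.2880]
Step 3: x=[3.1261 4.6652] v=[-4.1146 3.1635]
Step 4: x=[2.6512 5.0400] v=[-4.7494 3.7479]
Step 5: x=[2.1658 5.4392] v=[-4.8544 3.9924]
Step 6: x=[1.7247 5.8275] v=[-4.4114 3.8830]

Answer: 1.7247 5.8275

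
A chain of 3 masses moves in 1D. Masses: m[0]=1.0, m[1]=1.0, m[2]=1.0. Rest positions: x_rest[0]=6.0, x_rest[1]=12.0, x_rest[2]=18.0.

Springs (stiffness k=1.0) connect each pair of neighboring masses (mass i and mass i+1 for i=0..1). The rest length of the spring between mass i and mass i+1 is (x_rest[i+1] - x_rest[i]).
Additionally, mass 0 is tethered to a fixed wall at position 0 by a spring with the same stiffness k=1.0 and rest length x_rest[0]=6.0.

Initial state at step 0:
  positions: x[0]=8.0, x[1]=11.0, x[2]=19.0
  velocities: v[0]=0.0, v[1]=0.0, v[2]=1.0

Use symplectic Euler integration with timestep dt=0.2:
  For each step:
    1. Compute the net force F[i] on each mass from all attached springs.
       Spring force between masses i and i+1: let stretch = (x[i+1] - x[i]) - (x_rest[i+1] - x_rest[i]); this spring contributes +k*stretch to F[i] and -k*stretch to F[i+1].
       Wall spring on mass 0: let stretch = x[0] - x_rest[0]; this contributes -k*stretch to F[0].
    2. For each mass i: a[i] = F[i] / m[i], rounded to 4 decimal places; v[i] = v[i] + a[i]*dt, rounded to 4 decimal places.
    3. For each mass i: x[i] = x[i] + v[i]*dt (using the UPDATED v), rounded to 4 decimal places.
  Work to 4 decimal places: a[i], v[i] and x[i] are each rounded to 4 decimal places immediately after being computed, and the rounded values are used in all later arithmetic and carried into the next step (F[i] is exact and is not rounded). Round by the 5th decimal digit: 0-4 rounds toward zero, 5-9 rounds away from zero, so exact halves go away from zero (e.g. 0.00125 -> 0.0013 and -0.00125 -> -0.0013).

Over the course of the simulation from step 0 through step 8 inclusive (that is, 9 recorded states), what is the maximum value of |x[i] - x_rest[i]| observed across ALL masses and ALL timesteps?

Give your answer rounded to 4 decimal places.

Answer: 2.3937

Derivation:
Step 0: x=[8.0000 11.0000 19.0000] v=[0.0000 0.0000 1.0000]
Step 1: x=[7.8000 11.2000 19.1200] v=[-1.0000 1.0000 0.6000]
Step 2: x=[7.4240 11.5808 19.1632] v=[-1.8800 1.9040 0.2160]
Step 3: x=[6.9173 12.0986 19.1431] v=[-2.5334 2.5891 -0.1005]
Step 4: x=[6.3412 12.6909 19.0812] v=[-2.8806 2.9617 -0.3094]
Step 5: x=[5.7654 13.2849 19.0037] v=[-2.8789 2.9698 -0.3875]
Step 6: x=[5.2598 13.8068 18.9374] v=[-2.5281 2.6097 -0.3313]
Step 7: x=[4.8857 14.1921 18.9059] v=[-1.8707 1.9264 -0.1574]
Step 8: x=[4.6884 14.3937 18.9259] v=[-0.9866 1.0079 0.0998]
Max displacement = 2.3937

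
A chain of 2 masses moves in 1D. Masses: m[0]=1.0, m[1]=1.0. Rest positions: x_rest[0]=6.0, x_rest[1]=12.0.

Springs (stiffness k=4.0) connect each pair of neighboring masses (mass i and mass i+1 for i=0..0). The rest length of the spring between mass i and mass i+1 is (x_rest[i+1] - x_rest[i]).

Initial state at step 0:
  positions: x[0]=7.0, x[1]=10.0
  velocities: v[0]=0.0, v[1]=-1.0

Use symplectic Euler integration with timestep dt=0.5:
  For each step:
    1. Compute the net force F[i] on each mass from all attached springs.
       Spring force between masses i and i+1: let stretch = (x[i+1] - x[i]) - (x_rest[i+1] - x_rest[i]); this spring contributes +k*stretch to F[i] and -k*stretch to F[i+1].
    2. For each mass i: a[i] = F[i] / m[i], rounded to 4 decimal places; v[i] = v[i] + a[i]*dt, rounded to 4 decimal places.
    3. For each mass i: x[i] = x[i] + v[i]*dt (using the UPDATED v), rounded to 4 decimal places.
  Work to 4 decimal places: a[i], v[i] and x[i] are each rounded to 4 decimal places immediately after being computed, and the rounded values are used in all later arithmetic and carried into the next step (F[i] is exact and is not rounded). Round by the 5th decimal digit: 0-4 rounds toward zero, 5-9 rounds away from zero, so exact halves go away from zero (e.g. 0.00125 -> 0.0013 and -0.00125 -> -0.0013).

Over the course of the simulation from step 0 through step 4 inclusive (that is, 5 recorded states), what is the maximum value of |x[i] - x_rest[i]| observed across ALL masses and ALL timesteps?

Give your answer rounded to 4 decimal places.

Answer: 3.0000

Derivation:
Step 0: x=[7.0000 10.0000] v=[0.0000 -1.0000]
Step 1: x=[4.0000 12.5000] v=[-6.0000 5.0000]
Step 2: x=[3.5000 12.5000] v=[-1.0000 0.0000]
Step 3: x=[6.0000 9.5000] v=[5.0000 -6.0000]
Step 4: x=[6.0000 9.0000] v=[0.0000 -1.0000]
Max displacement = 3.0000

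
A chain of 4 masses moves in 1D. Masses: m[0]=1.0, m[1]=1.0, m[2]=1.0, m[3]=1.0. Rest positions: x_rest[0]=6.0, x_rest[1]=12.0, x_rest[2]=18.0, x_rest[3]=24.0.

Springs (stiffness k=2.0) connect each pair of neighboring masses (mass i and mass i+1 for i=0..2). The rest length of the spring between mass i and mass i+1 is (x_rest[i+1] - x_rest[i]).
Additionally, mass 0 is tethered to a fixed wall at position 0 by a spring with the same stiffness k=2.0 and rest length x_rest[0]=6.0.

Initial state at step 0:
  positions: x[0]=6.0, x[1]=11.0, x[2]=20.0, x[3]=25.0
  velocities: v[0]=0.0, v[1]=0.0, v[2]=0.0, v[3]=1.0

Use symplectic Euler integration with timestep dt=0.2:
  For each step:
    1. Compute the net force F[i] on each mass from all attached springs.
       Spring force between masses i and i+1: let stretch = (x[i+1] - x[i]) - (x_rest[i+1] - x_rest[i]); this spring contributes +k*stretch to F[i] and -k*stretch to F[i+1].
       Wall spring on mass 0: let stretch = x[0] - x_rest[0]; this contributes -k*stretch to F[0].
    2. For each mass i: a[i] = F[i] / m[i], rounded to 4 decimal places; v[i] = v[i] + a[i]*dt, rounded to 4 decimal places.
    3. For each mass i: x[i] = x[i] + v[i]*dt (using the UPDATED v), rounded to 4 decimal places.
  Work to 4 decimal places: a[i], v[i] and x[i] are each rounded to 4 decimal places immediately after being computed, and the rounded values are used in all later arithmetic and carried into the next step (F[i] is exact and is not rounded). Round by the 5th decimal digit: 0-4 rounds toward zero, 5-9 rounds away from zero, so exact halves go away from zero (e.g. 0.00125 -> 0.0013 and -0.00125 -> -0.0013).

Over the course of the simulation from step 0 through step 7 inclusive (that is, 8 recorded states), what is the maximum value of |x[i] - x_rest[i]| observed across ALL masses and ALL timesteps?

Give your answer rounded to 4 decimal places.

Answer: 2.0456

Derivation:
Step 0: x=[6.0000 11.0000 20.0000 25.0000] v=[0.0000 0.0000 0.0000 1.0000]
Step 1: x=[5.9200 11.3200 19.6800 25.2800] v=[-0.4000 1.6000 -1.6000 1.4000]
Step 2: x=[5.7984 11.8768 19.1392 25.5920] v=[-0.6080 2.7840 -2.7040 1.5600]
Step 3: x=[5.6992 12.5283 18.5336 25.8678] v=[-0.4960 3.2576 -3.0278 1.3789]
Step 4: x=[5.6904 13.1139 18.0344 26.0368] v=[-0.0440 2.9281 -2.4962 0.8452]
Step 5: x=[5.8202 13.4993 17.7817 26.0456] v=[0.6492 1.9269 -1.2634 0.0442]
Step 6: x=[6.0988 13.6129 17.8475 25.8733] v=[1.3928 0.5682 0.3292 -0.8614]
Step 7: x=[6.4906 13.4642 18.2166 25.5390] v=[1.9589 -0.7436 1.8457 -1.6717]
Max displacement = 2.0456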